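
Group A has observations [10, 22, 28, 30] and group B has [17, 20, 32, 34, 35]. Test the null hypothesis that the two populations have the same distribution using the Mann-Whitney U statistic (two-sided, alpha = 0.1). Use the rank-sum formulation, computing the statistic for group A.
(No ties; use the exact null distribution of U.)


Step 1: Combine and sort all 9 observations; assign midranks.
sorted (value, group): (10,X), (17,Y), (20,Y), (22,X), (28,X), (30,X), (32,Y), (34,Y), (35,Y)
ranks: 10->1, 17->2, 20->3, 22->4, 28->5, 30->6, 32->7, 34->8, 35->9
Step 2: Rank sum for X: R1 = 1 + 4 + 5 + 6 = 16.
Step 3: U_X = R1 - n1(n1+1)/2 = 16 - 4*5/2 = 16 - 10 = 6.
       U_Y = n1*n2 - U_X = 20 - 6 = 14.
Step 4: No ties, so the exact null distribution of U (based on enumerating the C(9,4) = 126 equally likely rank assignments) gives the two-sided p-value.
Step 5: p-value = 0.412698; compare to alpha = 0.1. fail to reject H0.

U_X = 6, p = 0.412698, fail to reject H0 at alpha = 0.1.


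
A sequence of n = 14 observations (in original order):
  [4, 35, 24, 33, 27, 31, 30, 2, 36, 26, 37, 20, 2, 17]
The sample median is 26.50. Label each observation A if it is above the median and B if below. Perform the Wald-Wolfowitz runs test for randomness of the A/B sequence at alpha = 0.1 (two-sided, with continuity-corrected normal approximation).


Step 1: Compute median = 26.50; label A = above, B = below.
Labels in order: BABAAAABABABBB  (n_A = 7, n_B = 7)
Step 2: Count runs R = 9.
Step 3: Under H0 (random ordering), E[R] = 2*n_A*n_B/(n_A+n_B) + 1 = 2*7*7/14 + 1 = 8.0000.
        Var[R] = 2*n_A*n_B*(2*n_A*n_B - n_A - n_B) / ((n_A+n_B)^2 * (n_A+n_B-1)) = 8232/2548 = 3.2308.
        SD[R] = 1.7974.
Step 4: Continuity-corrected z = (R - 0.5 - E[R]) / SD[R] = (9 - 0.5 - 8.0000) / 1.7974 = 0.2782.
Step 5: Two-sided p-value via normal approximation = 2*(1 - Phi(|z|)) = 0.780879.
Step 6: alpha = 0.1. fail to reject H0.

R = 9, z = 0.2782, p = 0.780879, fail to reject H0.


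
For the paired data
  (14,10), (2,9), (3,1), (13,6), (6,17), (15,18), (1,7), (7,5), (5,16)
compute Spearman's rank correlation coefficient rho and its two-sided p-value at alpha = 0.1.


Step 1: Rank x and y separately (midranks; no ties here).
rank(x): 14->8, 2->2, 3->3, 13->7, 6->5, 15->9, 1->1, 7->6, 5->4
rank(y): 10->6, 9->5, 1->1, 6->3, 17->8, 18->9, 7->4, 5->2, 16->7
Step 2: d_i = R_x(i) - R_y(i); compute d_i^2.
  (8-6)^2=4, (2-5)^2=9, (3-1)^2=4, (7-3)^2=16, (5-8)^2=9, (9-9)^2=0, (1-4)^2=9, (6-2)^2=16, (4-7)^2=9
sum(d^2) = 76.
Step 3: rho = 1 - 6*76 / (9*(9^2 - 1)) = 1 - 456/720 = 0.366667.
Step 4: Under H0, t = rho * sqrt((n-2)/(1-rho^2)) = 1.0427 ~ t(7).
Step 5: Two-sided p-value from the t-distribution with 7 df = 0.331740.
Step 6: alpha = 0.1. fail to reject H0.

rho = 0.3667, p = 0.331740, fail to reject H0 at alpha = 0.1.


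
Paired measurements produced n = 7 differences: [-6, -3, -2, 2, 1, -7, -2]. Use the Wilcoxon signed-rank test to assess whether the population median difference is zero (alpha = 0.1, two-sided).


Step 1: Drop any zero differences (none here) and take |d_i|.
|d| = [6, 3, 2, 2, 1, 7, 2]
Step 2: Midrank |d_i| (ties get averaged ranks).
ranks: |6|->6, |3|->5, |2|->3, |2|->3, |1|->1, |7|->7, |2|->3
Step 3: Attach original signs; sum ranks with positive sign and with negative sign.
W+ = 3 + 1 = 4
W- = 6 + 5 + 3 + 7 + 3 = 24
(Check: W+ + W- = 28 should equal n(n+1)/2 = 28.)
Step 4: Test statistic W = min(W+, W-) = 4.
Step 5: Ties in |d|, so use the tie-corrected normal approximation.
        E[W] = n(n+1)/4 = 7*8/4 = 14.
        Tie groups: |d|=2 (t=3); sum(t^3 - t) = 24.
        Var[W] = n(n+1)(2n+1)/24 - sum(t^3-t)/48 = 840/24 - 24/48 = 34.5.
        z = (W - E[W]) / sqrt(Var[W]) = (4 - 14) / 5.8737 = -1.7025.
        Two-sided p = 2*Phi(z) = 0.088659.
Step 6: alpha = 0.1. reject H0.

W+ = 4, W- = 24, W = min = 4, p = 0.088659, reject H0.


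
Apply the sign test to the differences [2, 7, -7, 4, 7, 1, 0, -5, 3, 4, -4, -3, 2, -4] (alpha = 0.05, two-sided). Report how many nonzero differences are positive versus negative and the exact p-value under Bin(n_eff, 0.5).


Step 1: Discard zero differences. Original n = 14; n_eff = number of nonzero differences = 13.
Nonzero differences (with sign): +2, +7, -7, +4, +7, +1, -5, +3, +4, -4, -3, +2, -4
Step 2: Count signs: positive = 8, negative = 5.
Step 3: Under H0: P(positive) = 0.5, so the number of positives S ~ Bin(13, 0.5).
Step 4: Two-sided exact p-value = sum of Bin(13,0.5) probabilities at or below the observed probability = 0.581055.
Step 5: alpha = 0.05. fail to reject H0.

n_eff = 13, pos = 8, neg = 5, p = 0.581055, fail to reject H0.


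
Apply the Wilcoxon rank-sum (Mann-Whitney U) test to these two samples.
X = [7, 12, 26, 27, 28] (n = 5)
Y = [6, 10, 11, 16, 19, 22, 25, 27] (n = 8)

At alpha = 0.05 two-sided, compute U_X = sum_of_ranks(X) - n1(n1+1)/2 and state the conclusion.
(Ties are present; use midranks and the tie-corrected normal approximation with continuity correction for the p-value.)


Step 1: Combine and sort all 13 observations; assign midranks.
sorted (value, group): (6,Y), (7,X), (10,Y), (11,Y), (12,X), (16,Y), (19,Y), (22,Y), (25,Y), (26,X), (27,X), (27,Y), (28,X)
ranks: 6->1, 7->2, 10->3, 11->4, 12->5, 16->6, 19->7, 22->8, 25->9, 26->10, 27->11.5, 27->11.5, 28->13
Step 2: Rank sum for X: R1 = 2 + 5 + 10 + 11.5 + 13 = 41.5.
Step 3: U_X = R1 - n1(n1+1)/2 = 41.5 - 5*6/2 = 41.5 - 15 = 26.5.
       U_Y = n1*n2 - U_X = 40 - 26.5 = 13.5.
Step 4: Ties are present, so use the tie-corrected normal approximation (with continuity correction) for the p-value.
Step 5: p-value = 0.379120; compare to alpha = 0.05. fail to reject H0.

U_X = 26.5, p = 0.379120, fail to reject H0 at alpha = 0.05.


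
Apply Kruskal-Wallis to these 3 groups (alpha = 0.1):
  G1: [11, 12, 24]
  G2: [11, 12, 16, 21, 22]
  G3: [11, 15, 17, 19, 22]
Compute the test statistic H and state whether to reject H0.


Step 1: Combine all N = 13 observations and assign midranks.
sorted (value, group, rank): (11,G1,2), (11,G2,2), (11,G3,2), (12,G1,4.5), (12,G2,4.5), (15,G3,6), (16,G2,7), (17,G3,8), (19,G3,9), (21,G2,10), (22,G2,11.5), (22,G3,11.5), (24,G1,13)
Step 2: Sum ranks within each group.
R_1 = 19.5 (n_1 = 3)
R_2 = 35 (n_2 = 5)
R_3 = 36.5 (n_3 = 5)
Step 3: H = 12/(N(N+1)) * sum(R_i^2/n_i) - 3(N+1)
     = 12/(13*14) * (19.5^2/3 + 35^2/5 + 36.5^2/5) - 3*14
     = 0.065934 * 638.2 - 42
     = 0.079121.
Step 4: Ties present; correction factor C = 1 - 36/(13^3 - 13) = 0.983516. Corrected H = 0.079121 / 0.983516 = 0.080447.
Step 5: Under H0, H ~ chi^2(2); p-value = 0.960575.
Step 6: alpha = 0.1. fail to reject H0.

H = 0.0804, df = 2, p = 0.960575, fail to reject H0.


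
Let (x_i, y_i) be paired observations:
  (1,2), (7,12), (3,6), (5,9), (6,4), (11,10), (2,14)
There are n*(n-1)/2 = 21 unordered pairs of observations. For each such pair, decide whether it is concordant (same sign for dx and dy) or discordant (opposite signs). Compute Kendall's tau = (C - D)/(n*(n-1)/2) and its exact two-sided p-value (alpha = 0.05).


Step 1: Enumerate the 21 unordered pairs (i,j) with i<j and classify each by sign(x_j-x_i) * sign(y_j-y_i).
  (1,2):dx=+6,dy=+10->C; (1,3):dx=+2,dy=+4->C; (1,4):dx=+4,dy=+7->C; (1,5):dx=+5,dy=+2->C
  (1,6):dx=+10,dy=+8->C; (1,7):dx=+1,dy=+12->C; (2,3):dx=-4,dy=-6->C; (2,4):dx=-2,dy=-3->C
  (2,5):dx=-1,dy=-8->C; (2,6):dx=+4,dy=-2->D; (2,7):dx=-5,dy=+2->D; (3,4):dx=+2,dy=+3->C
  (3,5):dx=+3,dy=-2->D; (3,6):dx=+8,dy=+4->C; (3,7):dx=-1,dy=+8->D; (4,5):dx=+1,dy=-5->D
  (4,6):dx=+6,dy=+1->C; (4,7):dx=-3,dy=+5->D; (5,6):dx=+5,dy=+6->C; (5,7):dx=-4,dy=+10->D
  (6,7):dx=-9,dy=+4->D
Step 2: C = 13, D = 8, total pairs = 21.
Step 3: tau = (C - D)/(n(n-1)/2) = (13 - 8)/21 = 0.238095.
Step 4: Exact two-sided p-value (enumerate n! = 5040 permutations of y under H0): p = 0.561905.
Step 5: alpha = 0.05. fail to reject H0.

tau_b = 0.2381 (C=13, D=8), p = 0.561905, fail to reject H0.


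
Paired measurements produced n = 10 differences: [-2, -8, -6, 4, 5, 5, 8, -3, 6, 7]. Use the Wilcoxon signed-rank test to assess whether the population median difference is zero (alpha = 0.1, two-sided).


Step 1: Drop any zero differences (none here) and take |d_i|.
|d| = [2, 8, 6, 4, 5, 5, 8, 3, 6, 7]
Step 2: Midrank |d_i| (ties get averaged ranks).
ranks: |2|->1, |8|->9.5, |6|->6.5, |4|->3, |5|->4.5, |5|->4.5, |8|->9.5, |3|->2, |6|->6.5, |7|->8
Step 3: Attach original signs; sum ranks with positive sign and with negative sign.
W+ = 3 + 4.5 + 4.5 + 9.5 + 6.5 + 8 = 36
W- = 1 + 9.5 + 6.5 + 2 = 19
(Check: W+ + W- = 55 should equal n(n+1)/2 = 55.)
Step 4: Test statistic W = min(W+, W-) = 19.
Step 5: Ties in |d|, so use the tie-corrected normal approximation.
        E[W] = n(n+1)/4 = 10*11/4 = 27.5.
        Tie groups: |d|=5 (t=2), |d|=6 (t=2), |d|=8 (t=2); sum(t^3 - t) = 18.
        Var[W] = n(n+1)(2n+1)/24 - sum(t^3-t)/48 = 2310/24 - 18/48 = 95.875.
        z = (W - E[W]) / sqrt(Var[W]) = (19 - 27.5) / 9.7916 = -0.8681.
        Two-sided p = 2*Phi(z) = 0.385343.
Step 6: alpha = 0.1. fail to reject H0.

W+ = 36, W- = 19, W = min = 19, p = 0.385343, fail to reject H0.


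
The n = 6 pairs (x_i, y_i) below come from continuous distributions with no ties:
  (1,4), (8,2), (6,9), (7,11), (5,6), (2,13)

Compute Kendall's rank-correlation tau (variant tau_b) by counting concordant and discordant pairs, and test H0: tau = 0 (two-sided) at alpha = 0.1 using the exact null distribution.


Step 1: Enumerate the 15 unordered pairs (i,j) with i<j and classify each by sign(x_j-x_i) * sign(y_j-y_i).
  (1,2):dx=+7,dy=-2->D; (1,3):dx=+5,dy=+5->C; (1,4):dx=+6,dy=+7->C; (1,5):dx=+4,dy=+2->C
  (1,6):dx=+1,dy=+9->C; (2,3):dx=-2,dy=+7->D; (2,4):dx=-1,dy=+9->D; (2,5):dx=-3,dy=+4->D
  (2,6):dx=-6,dy=+11->D; (3,4):dx=+1,dy=+2->C; (3,5):dx=-1,dy=-3->C; (3,6):dx=-4,dy=+4->D
  (4,5):dx=-2,dy=-5->C; (4,6):dx=-5,dy=+2->D; (5,6):dx=-3,dy=+7->D
Step 2: C = 7, D = 8, total pairs = 15.
Step 3: tau = (C - D)/(n(n-1)/2) = (7 - 8)/15 = -0.066667.
Step 4: Exact two-sided p-value (enumerate n! = 720 permutations of y under H0): p = 1.000000.
Step 5: alpha = 0.1. fail to reject H0.

tau_b = -0.0667 (C=7, D=8), p = 1.000000, fail to reject H0.


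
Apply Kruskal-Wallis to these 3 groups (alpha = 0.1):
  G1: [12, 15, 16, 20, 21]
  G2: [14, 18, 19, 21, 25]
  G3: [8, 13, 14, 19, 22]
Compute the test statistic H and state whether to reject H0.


Step 1: Combine all N = 15 observations and assign midranks.
sorted (value, group, rank): (8,G3,1), (12,G1,2), (13,G3,3), (14,G2,4.5), (14,G3,4.5), (15,G1,6), (16,G1,7), (18,G2,8), (19,G2,9.5), (19,G3,9.5), (20,G1,11), (21,G1,12.5), (21,G2,12.5), (22,G3,14), (25,G2,15)
Step 2: Sum ranks within each group.
R_1 = 38.5 (n_1 = 5)
R_2 = 49.5 (n_2 = 5)
R_3 = 32 (n_3 = 5)
Step 3: H = 12/(N(N+1)) * sum(R_i^2/n_i) - 3(N+1)
     = 12/(15*16) * (38.5^2/5 + 49.5^2/5 + 32^2/5) - 3*16
     = 0.050000 * 991.3 - 48
     = 1.565000.
Step 4: Ties present; correction factor C = 1 - 18/(15^3 - 15) = 0.994643. Corrected H = 1.565000 / 0.994643 = 1.573429.
Step 5: Under H0, H ~ chi^2(2); p-value = 0.455338.
Step 6: alpha = 0.1. fail to reject H0.

H = 1.5734, df = 2, p = 0.455338, fail to reject H0.


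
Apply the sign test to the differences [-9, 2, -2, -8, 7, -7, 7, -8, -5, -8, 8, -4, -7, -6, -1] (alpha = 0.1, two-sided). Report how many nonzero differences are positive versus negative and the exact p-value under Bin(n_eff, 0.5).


Step 1: Discard zero differences. Original n = 15; n_eff = number of nonzero differences = 15.
Nonzero differences (with sign): -9, +2, -2, -8, +7, -7, +7, -8, -5, -8, +8, -4, -7, -6, -1
Step 2: Count signs: positive = 4, negative = 11.
Step 3: Under H0: P(positive) = 0.5, so the number of positives S ~ Bin(15, 0.5).
Step 4: Two-sided exact p-value = sum of Bin(15,0.5) probabilities at or below the observed probability = 0.118469.
Step 5: alpha = 0.1. fail to reject H0.

n_eff = 15, pos = 4, neg = 11, p = 0.118469, fail to reject H0.


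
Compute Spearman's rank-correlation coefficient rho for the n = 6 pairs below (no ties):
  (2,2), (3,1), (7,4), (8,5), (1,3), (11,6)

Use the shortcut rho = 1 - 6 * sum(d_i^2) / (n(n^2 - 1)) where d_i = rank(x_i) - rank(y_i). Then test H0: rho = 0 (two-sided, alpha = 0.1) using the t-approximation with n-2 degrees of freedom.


Step 1: Rank x and y separately (midranks; no ties here).
rank(x): 2->2, 3->3, 7->4, 8->5, 1->1, 11->6
rank(y): 2->2, 1->1, 4->4, 5->5, 3->3, 6->6
Step 2: d_i = R_x(i) - R_y(i); compute d_i^2.
  (2-2)^2=0, (3-1)^2=4, (4-4)^2=0, (5-5)^2=0, (1-3)^2=4, (6-6)^2=0
sum(d^2) = 8.
Step 3: rho = 1 - 6*8 / (6*(6^2 - 1)) = 1 - 48/210 = 0.771429.
Step 4: Under H0, t = rho * sqrt((n-2)/(1-rho^2)) = 2.4247 ~ t(4).
Step 5: Two-sided p-value from the t-distribution with 4 df = 0.072397.
Step 6: alpha = 0.1. reject H0.

rho = 0.7714, p = 0.072397, reject H0 at alpha = 0.1.


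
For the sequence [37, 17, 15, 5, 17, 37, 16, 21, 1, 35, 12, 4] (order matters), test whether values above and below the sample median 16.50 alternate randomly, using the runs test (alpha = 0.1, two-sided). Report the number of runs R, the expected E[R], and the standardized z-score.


Step 1: Compute median = 16.50; label A = above, B = below.
Labels in order: AABBAABABABB  (n_A = 6, n_B = 6)
Step 2: Count runs R = 8.
Step 3: Under H0 (random ordering), E[R] = 2*n_A*n_B/(n_A+n_B) + 1 = 2*6*6/12 + 1 = 7.0000.
        Var[R] = 2*n_A*n_B*(2*n_A*n_B - n_A - n_B) / ((n_A+n_B)^2 * (n_A+n_B-1)) = 4320/1584 = 2.7273.
        SD[R] = 1.6514.
Step 4: Continuity-corrected z = (R - 0.5 - E[R]) / SD[R] = (8 - 0.5 - 7.0000) / 1.6514 = 0.3028.
Step 5: Two-sided p-value via normal approximation = 2*(1 - Phi(|z|)) = 0.762069.
Step 6: alpha = 0.1. fail to reject H0.

R = 8, z = 0.3028, p = 0.762069, fail to reject H0.


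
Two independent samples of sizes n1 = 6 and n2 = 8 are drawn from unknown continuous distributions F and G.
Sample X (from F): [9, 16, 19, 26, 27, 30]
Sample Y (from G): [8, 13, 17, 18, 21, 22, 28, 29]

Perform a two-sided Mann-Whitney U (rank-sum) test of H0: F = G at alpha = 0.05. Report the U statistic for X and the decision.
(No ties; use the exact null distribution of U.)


Step 1: Combine and sort all 14 observations; assign midranks.
sorted (value, group): (8,Y), (9,X), (13,Y), (16,X), (17,Y), (18,Y), (19,X), (21,Y), (22,Y), (26,X), (27,X), (28,Y), (29,Y), (30,X)
ranks: 8->1, 9->2, 13->3, 16->4, 17->5, 18->6, 19->7, 21->8, 22->9, 26->10, 27->11, 28->12, 29->13, 30->14
Step 2: Rank sum for X: R1 = 2 + 4 + 7 + 10 + 11 + 14 = 48.
Step 3: U_X = R1 - n1(n1+1)/2 = 48 - 6*7/2 = 48 - 21 = 27.
       U_Y = n1*n2 - U_X = 48 - 27 = 21.
Step 4: No ties, so the exact null distribution of U (based on enumerating the C(14,6) = 3003 equally likely rank assignments) gives the two-sided p-value.
Step 5: p-value = 0.754579; compare to alpha = 0.05. fail to reject H0.

U_X = 27, p = 0.754579, fail to reject H0 at alpha = 0.05.


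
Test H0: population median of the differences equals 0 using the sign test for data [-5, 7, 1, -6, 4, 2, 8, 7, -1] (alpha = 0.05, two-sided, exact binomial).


Step 1: Discard zero differences. Original n = 9; n_eff = number of nonzero differences = 9.
Nonzero differences (with sign): -5, +7, +1, -6, +4, +2, +8, +7, -1
Step 2: Count signs: positive = 6, negative = 3.
Step 3: Under H0: P(positive) = 0.5, so the number of positives S ~ Bin(9, 0.5).
Step 4: Two-sided exact p-value = sum of Bin(9,0.5) probabilities at or below the observed probability = 0.507812.
Step 5: alpha = 0.05. fail to reject H0.

n_eff = 9, pos = 6, neg = 3, p = 0.507812, fail to reject H0.


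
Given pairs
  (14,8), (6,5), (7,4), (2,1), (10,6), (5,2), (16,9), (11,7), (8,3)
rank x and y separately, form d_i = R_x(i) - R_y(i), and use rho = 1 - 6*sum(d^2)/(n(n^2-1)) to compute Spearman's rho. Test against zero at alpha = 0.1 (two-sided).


Step 1: Rank x and y separately (midranks; no ties here).
rank(x): 14->8, 6->3, 7->4, 2->1, 10->6, 5->2, 16->9, 11->7, 8->5
rank(y): 8->8, 5->5, 4->4, 1->1, 6->6, 2->2, 9->9, 7->7, 3->3
Step 2: d_i = R_x(i) - R_y(i); compute d_i^2.
  (8-8)^2=0, (3-5)^2=4, (4-4)^2=0, (1-1)^2=0, (6-6)^2=0, (2-2)^2=0, (9-9)^2=0, (7-7)^2=0, (5-3)^2=4
sum(d^2) = 8.
Step 3: rho = 1 - 6*8 / (9*(9^2 - 1)) = 1 - 48/720 = 0.933333.
Step 4: Under H0, t = rho * sqrt((n-2)/(1-rho^2)) = 6.8783 ~ t(7).
Step 5: Two-sided p-value from the t-distribution with 7 df = 0.000236.
Step 6: alpha = 0.1. reject H0.

rho = 0.9333, p = 0.000236, reject H0 at alpha = 0.1.


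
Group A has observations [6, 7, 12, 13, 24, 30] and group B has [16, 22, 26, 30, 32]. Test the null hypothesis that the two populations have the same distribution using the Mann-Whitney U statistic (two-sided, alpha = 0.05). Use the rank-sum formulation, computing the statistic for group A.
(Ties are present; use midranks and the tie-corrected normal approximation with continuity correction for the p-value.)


Step 1: Combine and sort all 11 observations; assign midranks.
sorted (value, group): (6,X), (7,X), (12,X), (13,X), (16,Y), (22,Y), (24,X), (26,Y), (30,X), (30,Y), (32,Y)
ranks: 6->1, 7->2, 12->3, 13->4, 16->5, 22->6, 24->7, 26->8, 30->9.5, 30->9.5, 32->11
Step 2: Rank sum for X: R1 = 1 + 2 + 3 + 4 + 7 + 9.5 = 26.5.
Step 3: U_X = R1 - n1(n1+1)/2 = 26.5 - 6*7/2 = 26.5 - 21 = 5.5.
       U_Y = n1*n2 - U_X = 30 - 5.5 = 24.5.
Step 4: Ties are present, so use the tie-corrected normal approximation (with continuity correction) for the p-value.
Step 5: p-value = 0.099576; compare to alpha = 0.05. fail to reject H0.

U_X = 5.5, p = 0.099576, fail to reject H0 at alpha = 0.05.


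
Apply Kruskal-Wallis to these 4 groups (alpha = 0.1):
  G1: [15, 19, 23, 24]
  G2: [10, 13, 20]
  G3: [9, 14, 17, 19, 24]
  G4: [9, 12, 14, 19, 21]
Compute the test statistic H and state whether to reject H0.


Step 1: Combine all N = 17 observations and assign midranks.
sorted (value, group, rank): (9,G3,1.5), (9,G4,1.5), (10,G2,3), (12,G4,4), (13,G2,5), (14,G3,6.5), (14,G4,6.5), (15,G1,8), (17,G3,9), (19,G1,11), (19,G3,11), (19,G4,11), (20,G2,13), (21,G4,14), (23,G1,15), (24,G1,16.5), (24,G3,16.5)
Step 2: Sum ranks within each group.
R_1 = 50.5 (n_1 = 4)
R_2 = 21 (n_2 = 3)
R_3 = 44.5 (n_3 = 5)
R_4 = 37 (n_4 = 5)
Step 3: H = 12/(N(N+1)) * sum(R_i^2/n_i) - 3(N+1)
     = 12/(17*18) * (50.5^2/4 + 21^2/3 + 44.5^2/5 + 37^2/5) - 3*18
     = 0.039216 * 1454.41 - 54
     = 3.035784.
Step 4: Ties present; correction factor C = 1 - 42/(17^3 - 17) = 0.991422. Corrected H = 3.035784 / 0.991422 = 3.062052.
Step 5: Under H0, H ~ chi^2(3); p-value = 0.382157.
Step 6: alpha = 0.1. fail to reject H0.

H = 3.0621, df = 3, p = 0.382157, fail to reject H0.


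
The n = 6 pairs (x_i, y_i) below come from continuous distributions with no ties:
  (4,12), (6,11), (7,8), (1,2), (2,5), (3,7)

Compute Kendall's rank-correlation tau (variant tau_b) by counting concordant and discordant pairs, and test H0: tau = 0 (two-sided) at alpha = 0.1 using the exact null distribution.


Step 1: Enumerate the 15 unordered pairs (i,j) with i<j and classify each by sign(x_j-x_i) * sign(y_j-y_i).
  (1,2):dx=+2,dy=-1->D; (1,3):dx=+3,dy=-4->D; (1,4):dx=-3,dy=-10->C; (1,5):dx=-2,dy=-7->C
  (1,6):dx=-1,dy=-5->C; (2,3):dx=+1,dy=-3->D; (2,4):dx=-5,dy=-9->C; (2,5):dx=-4,dy=-6->C
  (2,6):dx=-3,dy=-4->C; (3,4):dx=-6,dy=-6->C; (3,5):dx=-5,dy=-3->C; (3,6):dx=-4,dy=-1->C
  (4,5):dx=+1,dy=+3->C; (4,6):dx=+2,dy=+5->C; (5,6):dx=+1,dy=+2->C
Step 2: C = 12, D = 3, total pairs = 15.
Step 3: tau = (C - D)/(n(n-1)/2) = (12 - 3)/15 = 0.600000.
Step 4: Exact two-sided p-value (enumerate n! = 720 permutations of y under H0): p = 0.136111.
Step 5: alpha = 0.1. fail to reject H0.

tau_b = 0.6000 (C=12, D=3), p = 0.136111, fail to reject H0.


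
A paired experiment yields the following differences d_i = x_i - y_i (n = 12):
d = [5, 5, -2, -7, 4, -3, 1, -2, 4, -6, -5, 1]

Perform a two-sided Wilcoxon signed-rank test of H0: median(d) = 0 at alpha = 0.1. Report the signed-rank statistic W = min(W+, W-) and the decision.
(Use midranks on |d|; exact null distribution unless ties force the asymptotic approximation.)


Step 1: Drop any zero differences (none here) and take |d_i|.
|d| = [5, 5, 2, 7, 4, 3, 1, 2, 4, 6, 5, 1]
Step 2: Midrank |d_i| (ties get averaged ranks).
ranks: |5|->9, |5|->9, |2|->3.5, |7|->12, |4|->6.5, |3|->5, |1|->1.5, |2|->3.5, |4|->6.5, |6|->11, |5|->9, |1|->1.5
Step 3: Attach original signs; sum ranks with positive sign and with negative sign.
W+ = 9 + 9 + 6.5 + 1.5 + 6.5 + 1.5 = 34
W- = 3.5 + 12 + 5 + 3.5 + 11 + 9 = 44
(Check: W+ + W- = 78 should equal n(n+1)/2 = 78.)
Step 4: Test statistic W = min(W+, W-) = 34.
Step 5: Ties in |d|, so use the tie-corrected normal approximation.
        E[W] = n(n+1)/4 = 12*13/4 = 39.
        Tie groups: |d|=1 (t=2), |d|=2 (t=2), |d|=4 (t=2), |d|=5 (t=3); sum(t^3 - t) = 42.
        Var[W] = n(n+1)(2n+1)/24 - sum(t^3-t)/48 = 3900/24 - 42/48 = 161.625.
        z = (W - E[W]) / sqrt(Var[W]) = (34 - 39) / 12.7132 = -0.3933.
        Two-sided p = 2*Phi(z) = 0.694103.
Step 6: alpha = 0.1. fail to reject H0.

W+ = 34, W- = 44, W = min = 34, p = 0.694103, fail to reject H0.


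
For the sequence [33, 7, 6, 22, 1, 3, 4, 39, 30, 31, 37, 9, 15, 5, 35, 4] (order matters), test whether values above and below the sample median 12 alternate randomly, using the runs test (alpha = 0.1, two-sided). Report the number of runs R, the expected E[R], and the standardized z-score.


Step 1: Compute median = 12; label A = above, B = below.
Labels in order: ABBABBBAAAABABAB  (n_A = 8, n_B = 8)
Step 2: Count runs R = 10.
Step 3: Under H0 (random ordering), E[R] = 2*n_A*n_B/(n_A+n_B) + 1 = 2*8*8/16 + 1 = 9.0000.
        Var[R] = 2*n_A*n_B*(2*n_A*n_B - n_A - n_B) / ((n_A+n_B)^2 * (n_A+n_B-1)) = 14336/3840 = 3.7333.
        SD[R] = 1.9322.
Step 4: Continuity-corrected z = (R - 0.5 - E[R]) / SD[R] = (10 - 0.5 - 9.0000) / 1.9322 = 0.2588.
Step 5: Two-sided p-value via normal approximation = 2*(1 - Phi(|z|)) = 0.795809.
Step 6: alpha = 0.1. fail to reject H0.

R = 10, z = 0.2588, p = 0.795809, fail to reject H0.


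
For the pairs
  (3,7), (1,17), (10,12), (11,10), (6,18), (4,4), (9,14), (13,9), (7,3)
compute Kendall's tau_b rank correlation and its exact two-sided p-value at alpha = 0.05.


Step 1: Enumerate the 36 unordered pairs (i,j) with i<j and classify each by sign(x_j-x_i) * sign(y_j-y_i).
  (1,2):dx=-2,dy=+10->D; (1,3):dx=+7,dy=+5->C; (1,4):dx=+8,dy=+3->C; (1,5):dx=+3,dy=+11->C
  (1,6):dx=+1,dy=-3->D; (1,7):dx=+6,dy=+7->C; (1,8):dx=+10,dy=+2->C; (1,9):dx=+4,dy=-4->D
  (2,3):dx=+9,dy=-5->D; (2,4):dx=+10,dy=-7->D; (2,5):dx=+5,dy=+1->C; (2,6):dx=+3,dy=-13->D
  (2,7):dx=+8,dy=-3->D; (2,8):dx=+12,dy=-8->D; (2,9):dx=+6,dy=-14->D; (3,4):dx=+1,dy=-2->D
  (3,5):dx=-4,dy=+6->D; (3,6):dx=-6,dy=-8->C; (3,7):dx=-1,dy=+2->D; (3,8):dx=+3,dy=-3->D
  (3,9):dx=-3,dy=-9->C; (4,5):dx=-5,dy=+8->D; (4,6):dx=-7,dy=-6->C; (4,7):dx=-2,dy=+4->D
  (4,8):dx=+2,dy=-1->D; (4,9):dx=-4,dy=-7->C; (5,6):dx=-2,dy=-14->C; (5,7):dx=+3,dy=-4->D
  (5,8):dx=+7,dy=-9->D; (5,9):dx=+1,dy=-15->D; (6,7):dx=+5,dy=+10->C; (6,8):dx=+9,dy=+5->C
  (6,9):dx=+3,dy=-1->D; (7,8):dx=+4,dy=-5->D; (7,9):dx=-2,dy=-11->C; (8,9):dx=-6,dy=-6->C
Step 2: C = 15, D = 21, total pairs = 36.
Step 3: tau = (C - D)/(n(n-1)/2) = (15 - 21)/36 = -0.166667.
Step 4: Exact two-sided p-value (enumerate n! = 362880 permutations of y under H0): p = 0.612202.
Step 5: alpha = 0.05. fail to reject H0.

tau_b = -0.1667 (C=15, D=21), p = 0.612202, fail to reject H0.


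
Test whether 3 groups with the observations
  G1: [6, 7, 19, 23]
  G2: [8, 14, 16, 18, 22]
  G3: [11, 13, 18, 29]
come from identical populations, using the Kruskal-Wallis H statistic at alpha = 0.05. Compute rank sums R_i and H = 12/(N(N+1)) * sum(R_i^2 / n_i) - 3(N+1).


Step 1: Combine all N = 13 observations and assign midranks.
sorted (value, group, rank): (6,G1,1), (7,G1,2), (8,G2,3), (11,G3,4), (13,G3,5), (14,G2,6), (16,G2,7), (18,G2,8.5), (18,G3,8.5), (19,G1,10), (22,G2,11), (23,G1,12), (29,G3,13)
Step 2: Sum ranks within each group.
R_1 = 25 (n_1 = 4)
R_2 = 35.5 (n_2 = 5)
R_3 = 30.5 (n_3 = 4)
Step 3: H = 12/(N(N+1)) * sum(R_i^2/n_i) - 3(N+1)
     = 12/(13*14) * (25^2/4 + 35.5^2/5 + 30.5^2/4) - 3*14
     = 0.065934 * 640.862 - 42
     = 0.254670.
Step 4: Ties present; correction factor C = 1 - 6/(13^3 - 13) = 0.997253. Corrected H = 0.254670 / 0.997253 = 0.255372.
Step 5: Under H0, H ~ chi^2(2); p-value = 0.880130.
Step 6: alpha = 0.05. fail to reject H0.

H = 0.2554, df = 2, p = 0.880130, fail to reject H0.


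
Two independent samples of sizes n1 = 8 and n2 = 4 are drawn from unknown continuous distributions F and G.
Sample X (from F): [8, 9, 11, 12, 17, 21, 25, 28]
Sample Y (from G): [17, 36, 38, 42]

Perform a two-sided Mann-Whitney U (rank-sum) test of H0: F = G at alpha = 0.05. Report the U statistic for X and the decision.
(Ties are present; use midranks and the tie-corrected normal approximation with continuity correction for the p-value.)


Step 1: Combine and sort all 12 observations; assign midranks.
sorted (value, group): (8,X), (9,X), (11,X), (12,X), (17,X), (17,Y), (21,X), (25,X), (28,X), (36,Y), (38,Y), (42,Y)
ranks: 8->1, 9->2, 11->3, 12->4, 17->5.5, 17->5.5, 21->7, 25->8, 28->9, 36->10, 38->11, 42->12
Step 2: Rank sum for X: R1 = 1 + 2 + 3 + 4 + 5.5 + 7 + 8 + 9 = 39.5.
Step 3: U_X = R1 - n1(n1+1)/2 = 39.5 - 8*9/2 = 39.5 - 36 = 3.5.
       U_Y = n1*n2 - U_X = 32 - 3.5 = 28.5.
Step 4: Ties are present, so use the tie-corrected normal approximation (with continuity correction) for the p-value.
Step 5: p-value = 0.041184; compare to alpha = 0.05. reject H0.

U_X = 3.5, p = 0.041184, reject H0 at alpha = 0.05.


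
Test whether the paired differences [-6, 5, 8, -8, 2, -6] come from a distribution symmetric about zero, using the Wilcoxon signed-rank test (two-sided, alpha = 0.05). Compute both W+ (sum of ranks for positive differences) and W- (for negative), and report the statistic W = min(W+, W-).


Step 1: Drop any zero differences (none here) and take |d_i|.
|d| = [6, 5, 8, 8, 2, 6]
Step 2: Midrank |d_i| (ties get averaged ranks).
ranks: |6|->3.5, |5|->2, |8|->5.5, |8|->5.5, |2|->1, |6|->3.5
Step 3: Attach original signs; sum ranks with positive sign and with negative sign.
W+ = 2 + 5.5 + 1 = 8.5
W- = 3.5 + 5.5 + 3.5 = 12.5
(Check: W+ + W- = 21 should equal n(n+1)/2 = 21.)
Step 4: Test statistic W = min(W+, W-) = 8.5.
Step 5: Ties in |d|, so use the tie-corrected normal approximation.
        E[W] = n(n+1)/4 = 6*7/4 = 10.5.
        Tie groups: |d|=6 (t=2), |d|=8 (t=2); sum(t^3 - t) = 12.
        Var[W] = n(n+1)(2n+1)/24 - sum(t^3-t)/48 = 546/24 - 12/48 = 22.5.
        z = (W - E[W]) / sqrt(Var[W]) = (8.5 - 10.5) / 4.7434 = -0.4216.
        Two-sided p = 2*Phi(z) = 0.673290.
Step 6: alpha = 0.05. fail to reject H0.

W+ = 8.5, W- = 12.5, W = min = 8.5, p = 0.673290, fail to reject H0.


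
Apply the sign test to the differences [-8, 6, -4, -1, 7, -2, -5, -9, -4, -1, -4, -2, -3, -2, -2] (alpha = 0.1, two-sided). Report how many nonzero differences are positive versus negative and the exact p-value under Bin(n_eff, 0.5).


Step 1: Discard zero differences. Original n = 15; n_eff = number of nonzero differences = 15.
Nonzero differences (with sign): -8, +6, -4, -1, +7, -2, -5, -9, -4, -1, -4, -2, -3, -2, -2
Step 2: Count signs: positive = 2, negative = 13.
Step 3: Under H0: P(positive) = 0.5, so the number of positives S ~ Bin(15, 0.5).
Step 4: Two-sided exact p-value = sum of Bin(15,0.5) probabilities at or below the observed probability = 0.007385.
Step 5: alpha = 0.1. reject H0.

n_eff = 15, pos = 2, neg = 13, p = 0.007385, reject H0.


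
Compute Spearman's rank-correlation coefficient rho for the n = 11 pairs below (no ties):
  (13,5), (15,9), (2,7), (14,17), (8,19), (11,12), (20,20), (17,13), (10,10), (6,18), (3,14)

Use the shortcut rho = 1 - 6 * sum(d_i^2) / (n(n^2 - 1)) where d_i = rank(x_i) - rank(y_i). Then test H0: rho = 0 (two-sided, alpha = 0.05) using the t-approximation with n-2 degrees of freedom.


Step 1: Rank x and y separately (midranks; no ties here).
rank(x): 13->7, 15->9, 2->1, 14->8, 8->4, 11->6, 20->11, 17->10, 10->5, 6->3, 3->2
rank(y): 5->1, 9->3, 7->2, 17->8, 19->10, 12->5, 20->11, 13->6, 10->4, 18->9, 14->7
Step 2: d_i = R_x(i) - R_y(i); compute d_i^2.
  (7-1)^2=36, (9-3)^2=36, (1-2)^2=1, (8-8)^2=0, (4-10)^2=36, (6-5)^2=1, (11-11)^2=0, (10-6)^2=16, (5-4)^2=1, (3-9)^2=36, (2-7)^2=25
sum(d^2) = 188.
Step 3: rho = 1 - 6*188 / (11*(11^2 - 1)) = 1 - 1128/1320 = 0.145455.
Step 4: Under H0, t = rho * sqrt((n-2)/(1-rho^2)) = 0.4411 ~ t(9).
Step 5: Two-sided p-value from the t-distribution with 9 df = 0.669579.
Step 6: alpha = 0.05. fail to reject H0.

rho = 0.1455, p = 0.669579, fail to reject H0 at alpha = 0.05.


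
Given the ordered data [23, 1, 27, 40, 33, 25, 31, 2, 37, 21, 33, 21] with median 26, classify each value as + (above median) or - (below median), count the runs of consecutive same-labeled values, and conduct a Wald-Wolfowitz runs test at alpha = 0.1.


Step 1: Compute median = 26; label A = above, B = below.
Labels in order: BBAAABABABAB  (n_A = 6, n_B = 6)
Step 2: Count runs R = 9.
Step 3: Under H0 (random ordering), E[R] = 2*n_A*n_B/(n_A+n_B) + 1 = 2*6*6/12 + 1 = 7.0000.
        Var[R] = 2*n_A*n_B*(2*n_A*n_B - n_A - n_B) / ((n_A+n_B)^2 * (n_A+n_B-1)) = 4320/1584 = 2.7273.
        SD[R] = 1.6514.
Step 4: Continuity-corrected z = (R - 0.5 - E[R]) / SD[R] = (9 - 0.5 - 7.0000) / 1.6514 = 0.9083.
Step 5: Two-sided p-value via normal approximation = 2*(1 - Phi(|z|)) = 0.363722.
Step 6: alpha = 0.1. fail to reject H0.

R = 9, z = 0.9083, p = 0.363722, fail to reject H0.


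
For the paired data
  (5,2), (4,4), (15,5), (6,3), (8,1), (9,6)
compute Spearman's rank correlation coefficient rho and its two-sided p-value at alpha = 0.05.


Step 1: Rank x and y separately (midranks; no ties here).
rank(x): 5->2, 4->1, 15->6, 6->3, 8->4, 9->5
rank(y): 2->2, 4->4, 5->5, 3->3, 1->1, 6->6
Step 2: d_i = R_x(i) - R_y(i); compute d_i^2.
  (2-2)^2=0, (1-4)^2=9, (6-5)^2=1, (3-3)^2=0, (4-1)^2=9, (5-6)^2=1
sum(d^2) = 20.
Step 3: rho = 1 - 6*20 / (6*(6^2 - 1)) = 1 - 120/210 = 0.428571.
Step 4: Under H0, t = rho * sqrt((n-2)/(1-rho^2)) = 0.9487 ~ t(4).
Step 5: Two-sided p-value from the t-distribution with 4 df = 0.396501.
Step 6: alpha = 0.05. fail to reject H0.

rho = 0.4286, p = 0.396501, fail to reject H0 at alpha = 0.05.


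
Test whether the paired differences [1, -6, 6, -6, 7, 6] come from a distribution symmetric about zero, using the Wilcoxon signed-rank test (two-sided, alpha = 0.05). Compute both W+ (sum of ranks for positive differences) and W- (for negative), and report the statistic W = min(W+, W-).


Step 1: Drop any zero differences (none here) and take |d_i|.
|d| = [1, 6, 6, 6, 7, 6]
Step 2: Midrank |d_i| (ties get averaged ranks).
ranks: |1|->1, |6|->3.5, |6|->3.5, |6|->3.5, |7|->6, |6|->3.5
Step 3: Attach original signs; sum ranks with positive sign and with negative sign.
W+ = 1 + 3.5 + 6 + 3.5 = 14
W- = 3.5 + 3.5 = 7
(Check: W+ + W- = 21 should equal n(n+1)/2 = 21.)
Step 4: Test statistic W = min(W+, W-) = 7.
Step 5: Ties in |d|, so use the tie-corrected normal approximation.
        E[W] = n(n+1)/4 = 6*7/4 = 10.5.
        Tie groups: |d|=6 (t=4); sum(t^3 - t) = 60.
        Var[W] = n(n+1)(2n+1)/24 - sum(t^3-t)/48 = 546/24 - 60/48 = 21.5.
        z = (W - E[W]) / sqrt(Var[W]) = (7 - 10.5) / 4.6368 = -0.7548.
        Two-sided p = 2*Phi(z) = 0.450351.
Step 6: alpha = 0.05. fail to reject H0.

W+ = 14, W- = 7, W = min = 7, p = 0.450351, fail to reject H0.


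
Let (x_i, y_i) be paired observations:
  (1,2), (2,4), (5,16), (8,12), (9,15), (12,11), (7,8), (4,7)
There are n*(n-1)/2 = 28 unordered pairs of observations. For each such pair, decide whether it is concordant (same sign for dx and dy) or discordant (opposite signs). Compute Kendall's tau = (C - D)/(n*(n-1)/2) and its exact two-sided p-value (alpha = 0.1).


Step 1: Enumerate the 28 unordered pairs (i,j) with i<j and classify each by sign(x_j-x_i) * sign(y_j-y_i).
  (1,2):dx=+1,dy=+2->C; (1,3):dx=+4,dy=+14->C; (1,4):dx=+7,dy=+10->C; (1,5):dx=+8,dy=+13->C
  (1,6):dx=+11,dy=+9->C; (1,7):dx=+6,dy=+6->C; (1,8):dx=+3,dy=+5->C; (2,3):dx=+3,dy=+12->C
  (2,4):dx=+6,dy=+8->C; (2,5):dx=+7,dy=+11->C; (2,6):dx=+10,dy=+7->C; (2,7):dx=+5,dy=+4->C
  (2,8):dx=+2,dy=+3->C; (3,4):dx=+3,dy=-4->D; (3,5):dx=+4,dy=-1->D; (3,6):dx=+7,dy=-5->D
  (3,7):dx=+2,dy=-8->D; (3,8):dx=-1,dy=-9->C; (4,5):dx=+1,dy=+3->C; (4,6):dx=+4,dy=-1->D
  (4,7):dx=-1,dy=-4->C; (4,8):dx=-4,dy=-5->C; (5,6):dx=+3,dy=-4->D; (5,7):dx=-2,dy=-7->C
  (5,8):dx=-5,dy=-8->C; (6,7):dx=-5,dy=-3->C; (6,8):dx=-8,dy=-4->C; (7,8):dx=-3,dy=-1->C
Step 2: C = 22, D = 6, total pairs = 28.
Step 3: tau = (C - D)/(n(n-1)/2) = (22 - 6)/28 = 0.571429.
Step 4: Exact two-sided p-value (enumerate n! = 40320 permutations of y under H0): p = 0.061012.
Step 5: alpha = 0.1. reject H0.

tau_b = 0.5714 (C=22, D=6), p = 0.061012, reject H0.


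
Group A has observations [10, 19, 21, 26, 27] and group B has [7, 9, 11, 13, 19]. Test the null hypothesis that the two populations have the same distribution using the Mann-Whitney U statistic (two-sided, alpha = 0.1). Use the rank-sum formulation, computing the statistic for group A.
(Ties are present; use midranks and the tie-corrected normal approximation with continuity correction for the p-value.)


Step 1: Combine and sort all 10 observations; assign midranks.
sorted (value, group): (7,Y), (9,Y), (10,X), (11,Y), (13,Y), (19,X), (19,Y), (21,X), (26,X), (27,X)
ranks: 7->1, 9->2, 10->3, 11->4, 13->5, 19->6.5, 19->6.5, 21->8, 26->9, 27->10
Step 2: Rank sum for X: R1 = 3 + 6.5 + 8 + 9 + 10 = 36.5.
Step 3: U_X = R1 - n1(n1+1)/2 = 36.5 - 5*6/2 = 36.5 - 15 = 21.5.
       U_Y = n1*n2 - U_X = 25 - 21.5 = 3.5.
Step 4: Ties are present, so use the tie-corrected normal approximation (with continuity correction) for the p-value.
Step 5: p-value = 0.074913; compare to alpha = 0.1. reject H0.

U_X = 21.5, p = 0.074913, reject H0 at alpha = 0.1.


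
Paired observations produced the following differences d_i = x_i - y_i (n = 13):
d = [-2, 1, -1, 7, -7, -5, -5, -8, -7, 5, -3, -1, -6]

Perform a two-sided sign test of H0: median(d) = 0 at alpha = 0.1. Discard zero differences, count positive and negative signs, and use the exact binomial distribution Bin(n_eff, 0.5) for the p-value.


Step 1: Discard zero differences. Original n = 13; n_eff = number of nonzero differences = 13.
Nonzero differences (with sign): -2, +1, -1, +7, -7, -5, -5, -8, -7, +5, -3, -1, -6
Step 2: Count signs: positive = 3, negative = 10.
Step 3: Under H0: P(positive) = 0.5, so the number of positives S ~ Bin(13, 0.5).
Step 4: Two-sided exact p-value = sum of Bin(13,0.5) probabilities at or below the observed probability = 0.092285.
Step 5: alpha = 0.1. reject H0.

n_eff = 13, pos = 3, neg = 10, p = 0.092285, reject H0.


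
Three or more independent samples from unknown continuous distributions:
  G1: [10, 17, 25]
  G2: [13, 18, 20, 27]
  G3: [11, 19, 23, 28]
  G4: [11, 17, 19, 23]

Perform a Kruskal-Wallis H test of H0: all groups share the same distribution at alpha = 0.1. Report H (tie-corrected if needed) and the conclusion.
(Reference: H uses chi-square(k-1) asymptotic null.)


Step 1: Combine all N = 15 observations and assign midranks.
sorted (value, group, rank): (10,G1,1), (11,G3,2.5), (11,G4,2.5), (13,G2,4), (17,G1,5.5), (17,G4,5.5), (18,G2,7), (19,G3,8.5), (19,G4,8.5), (20,G2,10), (23,G3,11.5), (23,G4,11.5), (25,G1,13), (27,G2,14), (28,G3,15)
Step 2: Sum ranks within each group.
R_1 = 19.5 (n_1 = 3)
R_2 = 35 (n_2 = 4)
R_3 = 37.5 (n_3 = 4)
R_4 = 28 (n_4 = 4)
Step 3: H = 12/(N(N+1)) * sum(R_i^2/n_i) - 3(N+1)
     = 12/(15*16) * (19.5^2/3 + 35^2/4 + 37.5^2/4 + 28^2/4) - 3*16
     = 0.050000 * 980.562 - 48
     = 1.028125.
Step 4: Ties present; correction factor C = 1 - 24/(15^3 - 15) = 0.992857. Corrected H = 1.028125 / 0.992857 = 1.035522.
Step 5: Under H0, H ~ chi^2(3); p-value = 0.792658.
Step 6: alpha = 0.1. fail to reject H0.

H = 1.0355, df = 3, p = 0.792658, fail to reject H0.


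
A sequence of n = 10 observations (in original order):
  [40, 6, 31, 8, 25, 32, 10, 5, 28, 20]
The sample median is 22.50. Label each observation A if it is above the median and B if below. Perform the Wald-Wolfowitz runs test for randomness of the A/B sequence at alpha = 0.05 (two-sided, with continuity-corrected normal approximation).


Step 1: Compute median = 22.50; label A = above, B = below.
Labels in order: ABABAABBAB  (n_A = 5, n_B = 5)
Step 2: Count runs R = 8.
Step 3: Under H0 (random ordering), E[R] = 2*n_A*n_B/(n_A+n_B) + 1 = 2*5*5/10 + 1 = 6.0000.
        Var[R] = 2*n_A*n_B*(2*n_A*n_B - n_A - n_B) / ((n_A+n_B)^2 * (n_A+n_B-1)) = 2000/900 = 2.2222.
        SD[R] = 1.4907.
Step 4: Continuity-corrected z = (R - 0.5 - E[R]) / SD[R] = (8 - 0.5 - 6.0000) / 1.4907 = 1.0062.
Step 5: Two-sided p-value via normal approximation = 2*(1 - Phi(|z|)) = 0.314305.
Step 6: alpha = 0.05. fail to reject H0.

R = 8, z = 1.0062, p = 0.314305, fail to reject H0.


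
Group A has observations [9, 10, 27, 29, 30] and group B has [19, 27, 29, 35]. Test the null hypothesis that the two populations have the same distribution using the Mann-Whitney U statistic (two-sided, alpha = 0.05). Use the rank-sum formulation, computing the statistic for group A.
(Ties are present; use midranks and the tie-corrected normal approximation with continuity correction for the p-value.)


Step 1: Combine and sort all 9 observations; assign midranks.
sorted (value, group): (9,X), (10,X), (19,Y), (27,X), (27,Y), (29,X), (29,Y), (30,X), (35,Y)
ranks: 9->1, 10->2, 19->3, 27->4.5, 27->4.5, 29->6.5, 29->6.5, 30->8, 35->9
Step 2: Rank sum for X: R1 = 1 + 2 + 4.5 + 6.5 + 8 = 22.
Step 3: U_X = R1 - n1(n1+1)/2 = 22 - 5*6/2 = 22 - 15 = 7.
       U_Y = n1*n2 - U_X = 20 - 7 = 13.
Step 4: Ties are present, so use the tie-corrected normal approximation (with continuity correction) for the p-value.
Step 5: p-value = 0.536878; compare to alpha = 0.05. fail to reject H0.

U_X = 7, p = 0.536878, fail to reject H0 at alpha = 0.05.


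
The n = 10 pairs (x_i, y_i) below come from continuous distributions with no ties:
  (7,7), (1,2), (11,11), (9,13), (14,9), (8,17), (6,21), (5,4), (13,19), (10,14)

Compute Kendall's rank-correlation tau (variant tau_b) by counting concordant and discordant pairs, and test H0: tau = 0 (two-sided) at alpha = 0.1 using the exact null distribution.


Step 1: Enumerate the 45 unordered pairs (i,j) with i<j and classify each by sign(x_j-x_i) * sign(y_j-y_i).
  (1,2):dx=-6,dy=-5->C; (1,3):dx=+4,dy=+4->C; (1,4):dx=+2,dy=+6->C; (1,5):dx=+7,dy=+2->C
  (1,6):dx=+1,dy=+10->C; (1,7):dx=-1,dy=+14->D; (1,8):dx=-2,dy=-3->C; (1,9):dx=+6,dy=+12->C
  (1,10):dx=+3,dy=+7->C; (2,3):dx=+10,dy=+9->C; (2,4):dx=+8,dy=+11->C; (2,5):dx=+13,dy=+7->C
  (2,6):dx=+7,dy=+15->C; (2,7):dx=+5,dy=+19->C; (2,8):dx=+4,dy=+2->C; (2,9):dx=+12,dy=+17->C
  (2,10):dx=+9,dy=+12->C; (3,4):dx=-2,dy=+2->D; (3,5):dx=+3,dy=-2->D; (3,6):dx=-3,dy=+6->D
  (3,7):dx=-5,dy=+10->D; (3,8):dx=-6,dy=-7->C; (3,9):dx=+2,dy=+8->C; (3,10):dx=-1,dy=+3->D
  (4,5):dx=+5,dy=-4->D; (4,6):dx=-1,dy=+4->D; (4,7):dx=-3,dy=+8->D; (4,8):dx=-4,dy=-9->C
  (4,9):dx=+4,dy=+6->C; (4,10):dx=+1,dy=+1->C; (5,6):dx=-6,dy=+8->D; (5,7):dx=-8,dy=+12->D
  (5,8):dx=-9,dy=-5->C; (5,9):dx=-1,dy=+10->D; (5,10):dx=-4,dy=+5->D; (6,7):dx=-2,dy=+4->D
  (6,8):dx=-3,dy=-13->C; (6,9):dx=+5,dy=+2->C; (6,10):dx=+2,dy=-3->D; (7,8):dx=-1,dy=-17->C
  (7,9):dx=+7,dy=-2->D; (7,10):dx=+4,dy=-7->D; (8,9):dx=+8,dy=+15->C; (8,10):dx=+5,dy=+10->C
  (9,10):dx=-3,dy=-5->C
Step 2: C = 28, D = 17, total pairs = 45.
Step 3: tau = (C - D)/(n(n-1)/2) = (28 - 17)/45 = 0.244444.
Step 4: Exact two-sided p-value (enumerate n! = 3628800 permutations of y under H0): p = 0.380720.
Step 5: alpha = 0.1. fail to reject H0.

tau_b = 0.2444 (C=28, D=17), p = 0.380720, fail to reject H0.


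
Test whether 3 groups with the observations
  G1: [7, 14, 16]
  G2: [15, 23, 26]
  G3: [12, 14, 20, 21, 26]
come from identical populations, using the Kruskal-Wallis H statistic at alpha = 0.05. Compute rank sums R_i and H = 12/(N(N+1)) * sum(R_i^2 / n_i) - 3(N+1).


Step 1: Combine all N = 11 observations and assign midranks.
sorted (value, group, rank): (7,G1,1), (12,G3,2), (14,G1,3.5), (14,G3,3.5), (15,G2,5), (16,G1,6), (20,G3,7), (21,G3,8), (23,G2,9), (26,G2,10.5), (26,G3,10.5)
Step 2: Sum ranks within each group.
R_1 = 10.5 (n_1 = 3)
R_2 = 24.5 (n_2 = 3)
R_3 = 31 (n_3 = 5)
Step 3: H = 12/(N(N+1)) * sum(R_i^2/n_i) - 3(N+1)
     = 12/(11*12) * (10.5^2/3 + 24.5^2/3 + 31^2/5) - 3*12
     = 0.090909 * 429.033 - 36
     = 3.003030.
Step 4: Ties present; correction factor C = 1 - 12/(11^3 - 11) = 0.990909. Corrected H = 3.003030 / 0.990909 = 3.030581.
Step 5: Under H0, H ~ chi^2(2); p-value = 0.219744.
Step 6: alpha = 0.05. fail to reject H0.

H = 3.0306, df = 2, p = 0.219744, fail to reject H0.
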